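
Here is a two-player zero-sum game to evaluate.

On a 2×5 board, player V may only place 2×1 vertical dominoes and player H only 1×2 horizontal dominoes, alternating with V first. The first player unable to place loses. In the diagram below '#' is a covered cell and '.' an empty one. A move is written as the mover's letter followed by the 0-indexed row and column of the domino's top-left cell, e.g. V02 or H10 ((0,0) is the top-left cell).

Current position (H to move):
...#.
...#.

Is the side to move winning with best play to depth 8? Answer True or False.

p1 H@[...#./...#.]: H00[##.#./...#.]-1* H01[.###./...#.]-1 H10[...#./##.#.]-1 H11[...#./.###.]-1
p2 V@[##.#./...#.]: V02[####./..##.]+1* V04[##.##/...##]-1
p3 H@[####./..##.]: H10[####./####.]-1*
p4 V@[####./####.]: V04[#####/#####]+1*
p5 H@[#####/#####] terminal -1; root [...#./...#.] d8

H winning at [...#./...#.]: False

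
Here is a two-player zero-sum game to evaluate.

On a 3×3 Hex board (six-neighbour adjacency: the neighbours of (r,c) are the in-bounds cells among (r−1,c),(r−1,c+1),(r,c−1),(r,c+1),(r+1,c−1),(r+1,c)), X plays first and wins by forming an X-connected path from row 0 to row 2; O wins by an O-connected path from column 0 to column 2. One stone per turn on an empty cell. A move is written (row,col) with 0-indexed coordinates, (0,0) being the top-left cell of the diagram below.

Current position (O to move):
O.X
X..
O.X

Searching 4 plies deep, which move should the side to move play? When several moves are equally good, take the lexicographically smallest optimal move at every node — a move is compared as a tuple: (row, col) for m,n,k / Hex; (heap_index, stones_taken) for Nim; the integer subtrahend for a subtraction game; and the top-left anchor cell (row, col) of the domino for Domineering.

p1 O@[O.X/X../O.X]: (0,1)[OOX/X../O.X]-1 (1,1)[O.X/XO./O.X]-1 (1,2)[O.X/X.O/O.X]+1* (2,1)[O.X/X../OOX]-1
p2 X@[O.X/X.O/O.X]: (0,1)[OXX/X.O/O.X]-1* (1,1)[O.X/XXO/O.X]-1 (2,1)[O.X/X.O/OXX]-1
p3 O@[OXX/X.O/O.X]: (1,1)[OXX/XOO/O.X]+1* (2,1)[OXX/X.O/OOX]+1
p4 X@[OXX/XOO/O.X] terminal -1; root [O.X/X../O.X] d4

O's best at [O.X/X../O.X]: (1,2)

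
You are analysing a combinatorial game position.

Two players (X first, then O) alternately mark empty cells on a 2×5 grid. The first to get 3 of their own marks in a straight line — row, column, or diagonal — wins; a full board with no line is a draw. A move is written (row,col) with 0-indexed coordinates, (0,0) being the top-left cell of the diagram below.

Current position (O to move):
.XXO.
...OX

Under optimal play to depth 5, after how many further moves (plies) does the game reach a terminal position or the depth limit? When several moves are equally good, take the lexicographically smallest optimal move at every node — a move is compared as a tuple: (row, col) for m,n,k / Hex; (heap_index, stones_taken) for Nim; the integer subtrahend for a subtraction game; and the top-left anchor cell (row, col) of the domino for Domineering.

PV length from [.XXO./...OX]: 5 plies

ply 1, O at .XXO./...OX | (0,0)=+0→OXXO./...OX*; (0,4)=-1→.XXOO/...OX; (1,0)=-1→.XXO./O..OX; (1,1)=-1→.XXO./.O.OX; (1,2)=-1→.XXO./..OOX
ply 2, X at OXXO./...OX | (0,4)=+0→OXXOX/...OX*; (1,0)=+0→OXXO./X..OX; (1,1)=+0→OXXO./.X.OX; (1,2)=+0→OXXO./..XOX
ply 3, O at OXXOX/...OX | (1,0)=+0→OXXOX/O..OX*; (1,1)=+0→OXXOX/.O.OX; (1,2)=+0→OXXOX/..OOX
ply 4, X at OXXOX/O..OX | (1,1)=+0→OXXOX/OX.OX*; (1,2)=+0→OXXOX/O.XOX
ply 5, O at OXXOX/OX.OX | (1,2)=+0→OXXOX/OXOOX*
ply 6: OXXOX/OXOOX is terminal +0 (X); from .XXO./...OX depth 5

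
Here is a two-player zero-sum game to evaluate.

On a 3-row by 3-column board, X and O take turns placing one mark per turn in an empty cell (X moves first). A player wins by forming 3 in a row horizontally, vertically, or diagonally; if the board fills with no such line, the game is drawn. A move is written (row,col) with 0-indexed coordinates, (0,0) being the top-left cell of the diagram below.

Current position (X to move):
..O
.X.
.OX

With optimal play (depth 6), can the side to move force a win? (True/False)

X winning at [..O/.X./.OX]: True

p1 X@[..O/.X./.OX]: (0,0)[X.O/.X./.OX]+1* (0,1)[.XO/.X./.OX]+0 (1,0)[..O/XX./.OX]+1 (1,2)[..O/.XX/.OX]+1 (2,0)[..O/.X./XOX]+0
p2 O@[X.O/.X./.OX] terminal -1; root [..O/.X./.OX] d6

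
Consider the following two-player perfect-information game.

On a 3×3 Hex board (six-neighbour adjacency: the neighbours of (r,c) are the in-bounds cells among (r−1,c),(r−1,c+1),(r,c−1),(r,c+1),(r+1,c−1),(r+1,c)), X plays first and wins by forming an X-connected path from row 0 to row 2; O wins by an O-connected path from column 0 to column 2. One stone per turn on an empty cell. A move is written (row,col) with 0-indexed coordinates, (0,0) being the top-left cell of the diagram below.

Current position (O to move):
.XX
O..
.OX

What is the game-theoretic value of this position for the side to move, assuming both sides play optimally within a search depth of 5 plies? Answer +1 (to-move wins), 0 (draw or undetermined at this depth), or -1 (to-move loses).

p1 O@[.XX/O../.OX]: (0,0)[OXX/O../.OX]-1 (1,1)[.XX/OO./.OX]-1 (1,2)[.XX/O.O/.OX]+1* (2,0)[.XX/O../OOX]-1
p2 X@[.XX/O.O/.OX]: (0,0)[XXX/O.O/.OX]-1* (1,1)[.XX/OXO/.OX]-1 (2,0)[.XX/O.O/XOX]-1
p3 O@[XXX/O.O/.OX]: (1,1)[XXX/OOO/.OX]+1* (2,0)[XXX/O.O/OOX]+1
p4 X@[XXX/OOO/.OX] terminal -1; root [.XX/O../.OX] d5

value(.XX/O../.OX, O) = +1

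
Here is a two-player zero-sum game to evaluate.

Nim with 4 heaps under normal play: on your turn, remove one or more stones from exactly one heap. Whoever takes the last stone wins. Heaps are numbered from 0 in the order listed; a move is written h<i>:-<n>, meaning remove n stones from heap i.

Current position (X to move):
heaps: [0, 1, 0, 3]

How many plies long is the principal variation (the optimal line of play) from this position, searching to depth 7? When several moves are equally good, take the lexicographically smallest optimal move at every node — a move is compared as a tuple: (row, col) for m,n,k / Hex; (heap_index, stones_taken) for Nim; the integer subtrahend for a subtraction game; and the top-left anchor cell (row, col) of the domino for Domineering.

PV length from [(0,1,0,3)]: 3 plies

ply 1, X at (0,1,0,3) | h1:-1=-1→(0,0,0,3); h3:-1=-1→(0,1,0,2); h3:-2=+1→(0,1,0,1)*; h3:-3=-1→(0,1,0,0)
ply 2, O at (0,1,0,1) | h1:-1=-1→(0,0,0,1)*; h3:-1=-1→(0,1,0,0)
ply 3, X at (0,0,0,1) | h3:-1=+1→(0,0,0,0)*
ply 4: (0,0,0,0) is terminal -1 (O); from (0,1,0,3) depth 7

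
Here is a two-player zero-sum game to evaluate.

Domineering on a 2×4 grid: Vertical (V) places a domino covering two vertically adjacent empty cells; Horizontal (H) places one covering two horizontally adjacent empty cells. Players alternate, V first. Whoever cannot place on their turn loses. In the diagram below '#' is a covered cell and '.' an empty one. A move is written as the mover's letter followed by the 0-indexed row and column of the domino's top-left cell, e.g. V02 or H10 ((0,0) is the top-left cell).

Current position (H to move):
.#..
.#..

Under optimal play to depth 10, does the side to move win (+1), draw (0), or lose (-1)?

[.#../.#..] H move#1: H02:+1/.###/.#..*, H12:+1/.#../.###
[.###/.#..] V move#2: V00:-1/####/##..*
[####/##..] H move#3: H12:+1/####/####*
[####/####] end (terminal -1, V#4); searched .#../.#.. to 10

value(.#../.#.., H) = +1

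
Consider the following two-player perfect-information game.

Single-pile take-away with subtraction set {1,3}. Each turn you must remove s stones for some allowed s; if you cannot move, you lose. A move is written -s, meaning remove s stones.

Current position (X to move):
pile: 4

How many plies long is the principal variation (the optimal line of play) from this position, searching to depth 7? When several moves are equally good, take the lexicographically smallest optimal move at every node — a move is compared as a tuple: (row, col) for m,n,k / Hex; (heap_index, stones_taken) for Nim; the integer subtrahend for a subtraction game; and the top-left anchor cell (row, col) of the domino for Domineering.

PV length from [4]: 4 plies

p1 X@[4]: -1[3]-1* -3[1]-1
p2 O@[3]: -1[2]+1* -3[0]+1
p3 X@[2]: -1[1]-1*
p4 O@[1]: -1[0]+1*
p5 X@[0] terminal -1; root [4] d7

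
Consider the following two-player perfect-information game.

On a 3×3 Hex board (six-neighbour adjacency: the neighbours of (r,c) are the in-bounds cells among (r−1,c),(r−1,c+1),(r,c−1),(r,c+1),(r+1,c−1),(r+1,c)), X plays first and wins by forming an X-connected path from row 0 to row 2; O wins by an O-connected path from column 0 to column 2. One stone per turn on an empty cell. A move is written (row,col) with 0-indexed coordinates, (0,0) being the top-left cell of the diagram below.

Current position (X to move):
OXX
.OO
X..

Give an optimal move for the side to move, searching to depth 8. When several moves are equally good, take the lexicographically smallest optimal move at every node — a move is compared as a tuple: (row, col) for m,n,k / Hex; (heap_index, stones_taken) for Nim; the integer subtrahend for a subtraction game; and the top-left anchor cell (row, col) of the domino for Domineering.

X's best at [OXX/.OO/X..]: (1,0)

ply 1, X at OXX/.OO/X.. | (1,0)=+1→OXX/XOO/X..*; (2,1)=-1→OXX/.OO/XX.; (2,2)=-1→OXX/.OO/X.X
ply 2: OXX/XOO/X.. is terminal -1 (O); from OXX/.OO/X.. depth 8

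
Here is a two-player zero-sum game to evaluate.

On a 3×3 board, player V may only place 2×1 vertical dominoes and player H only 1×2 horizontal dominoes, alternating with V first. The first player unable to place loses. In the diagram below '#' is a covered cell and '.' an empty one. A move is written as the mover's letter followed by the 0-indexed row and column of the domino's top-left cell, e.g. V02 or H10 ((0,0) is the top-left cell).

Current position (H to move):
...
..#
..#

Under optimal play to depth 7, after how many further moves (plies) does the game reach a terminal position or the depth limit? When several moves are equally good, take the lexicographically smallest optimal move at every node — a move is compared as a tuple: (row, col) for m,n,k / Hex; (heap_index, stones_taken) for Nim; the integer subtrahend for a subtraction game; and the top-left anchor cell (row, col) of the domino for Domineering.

[.../..#/..#] H move#1: H00:-1/##./..#/..#, H01:-1/.##/..#/..#, H10:+1/.../###/..#*, H20:-1/.../..#/###
[.../###/..#] end (terminal -1, V#2); searched .../..#/..# to 7

PV length from [.../..#/..#]: 1 ply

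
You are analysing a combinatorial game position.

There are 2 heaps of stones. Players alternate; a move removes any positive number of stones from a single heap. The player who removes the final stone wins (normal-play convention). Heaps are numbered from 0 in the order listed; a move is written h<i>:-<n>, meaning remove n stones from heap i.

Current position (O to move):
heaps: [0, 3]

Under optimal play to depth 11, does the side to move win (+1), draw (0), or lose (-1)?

[(0,3)] O move#1: h1:-1:-1/(0,2), h1:-2:-1/(0,1), h1:-3:+1/(0,0)*
[(0,0)] end (terminal -1, X#2); searched (0,3) to 11

value((0,3), O) = +1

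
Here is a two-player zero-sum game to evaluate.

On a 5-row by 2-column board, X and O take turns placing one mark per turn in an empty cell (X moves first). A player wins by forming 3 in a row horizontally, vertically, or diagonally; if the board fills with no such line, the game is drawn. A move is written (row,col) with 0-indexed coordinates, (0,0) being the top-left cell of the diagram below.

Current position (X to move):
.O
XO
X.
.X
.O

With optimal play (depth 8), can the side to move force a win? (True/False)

X winning at [.O/XO/X./.X/.O]: True

p1 X@[.O/XO/X./.X/.O]: (0,0)[XO/XO/X./.X/.O]+1* (2,1)[.O/XO/XX/.X/.O]+1 (3,0)[.O/XO/X./XX/.O]+1 (4,0)[.O/XO/X./.X/XO]-1
p2 O@[XO/XO/X./.X/.O] terminal -1; root [.O/XO/X./.X/.O] d8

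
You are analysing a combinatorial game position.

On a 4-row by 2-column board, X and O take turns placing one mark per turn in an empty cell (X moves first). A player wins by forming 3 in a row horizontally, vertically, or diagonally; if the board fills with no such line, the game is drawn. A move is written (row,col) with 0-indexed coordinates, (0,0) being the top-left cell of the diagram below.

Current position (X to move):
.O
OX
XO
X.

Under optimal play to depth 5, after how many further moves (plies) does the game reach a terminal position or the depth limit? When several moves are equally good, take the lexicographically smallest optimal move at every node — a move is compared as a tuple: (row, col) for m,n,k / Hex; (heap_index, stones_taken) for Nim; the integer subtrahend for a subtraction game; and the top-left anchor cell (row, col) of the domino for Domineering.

PV length from [.O/OX/XO/X.]: 2 plies

ply 1, X at .O/OX/XO/X. | (0,0)=+0→XO/OX/XO/X.*; (3,1)=+0→.O/OX/XO/XX
ply 2, O at XO/OX/XO/X. | (3,1)=+0→XO/OX/XO/XO*
ply 3: XO/OX/XO/XO is terminal +0 (X); from .O/OX/XO/X. depth 5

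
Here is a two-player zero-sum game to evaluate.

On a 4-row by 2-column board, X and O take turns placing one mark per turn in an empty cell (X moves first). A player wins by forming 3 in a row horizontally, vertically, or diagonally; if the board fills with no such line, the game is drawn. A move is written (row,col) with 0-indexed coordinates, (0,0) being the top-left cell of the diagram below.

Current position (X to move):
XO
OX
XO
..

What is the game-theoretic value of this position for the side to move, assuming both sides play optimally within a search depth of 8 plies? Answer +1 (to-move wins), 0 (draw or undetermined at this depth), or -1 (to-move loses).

p1 X@[XO/OX/XO/..]: (3,0)[XO/OX/XO/X.]+0* (3,1)[XO/OX/XO/.X]+0
p2 O@[XO/OX/XO/X.]: (3,1)[XO/OX/XO/XO]+0*
p3 X@[XO/OX/XO/XO] terminal +0; root [XO/OX/XO/..] d8

value(XO/OX/XO/.., X) = 0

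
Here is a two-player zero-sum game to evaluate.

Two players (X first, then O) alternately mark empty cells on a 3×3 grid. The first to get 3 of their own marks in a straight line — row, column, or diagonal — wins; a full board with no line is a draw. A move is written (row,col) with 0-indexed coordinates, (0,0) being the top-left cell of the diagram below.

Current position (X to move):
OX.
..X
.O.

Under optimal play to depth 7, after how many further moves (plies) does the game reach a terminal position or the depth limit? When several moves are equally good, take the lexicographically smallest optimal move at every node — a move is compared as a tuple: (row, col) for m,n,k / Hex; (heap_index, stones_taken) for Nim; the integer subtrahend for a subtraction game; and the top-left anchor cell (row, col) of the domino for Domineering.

PV length from [OX./..X/.O.]: 5 plies

p1 X@[OX./..X/.O.]: (0,2)[OXX/..X/.O.]-1 (1,0)[OX./X.X/.O.]+0* (1,1)[OX./.XX/.O.]+0 (2,0)[OX./..X/XO.]+0 (2,2)[OX./..X/.OX]+0
p2 O@[OX./X.X/.O.]: (0,2)[OXO/X.X/.O.]-1 (1,1)[OX./XOX/.O.]+0* (2,0)[OX./X.X/OO.]-1 (2,2)[OX./X.X/.OO]-1
p3 X@[OX./XOX/.O.]: (0,2)[OXX/XOX/.O.]-1 (2,0)[OX./XOX/XO.]-1 (2,2)[OX./XOX/.OX]+0*
p4 O@[OX./XOX/.OX]: (0,2)[OXO/XOX/.OX]+0* (2,0)[OX./XOX/OOX]-1
p5 X@[OXO/XOX/.OX]: (2,0)[OXO/XOX/XOX]+0*
p6 O@[OXO/XOX/XOX] terminal +0; root [OX./..X/.O.] d7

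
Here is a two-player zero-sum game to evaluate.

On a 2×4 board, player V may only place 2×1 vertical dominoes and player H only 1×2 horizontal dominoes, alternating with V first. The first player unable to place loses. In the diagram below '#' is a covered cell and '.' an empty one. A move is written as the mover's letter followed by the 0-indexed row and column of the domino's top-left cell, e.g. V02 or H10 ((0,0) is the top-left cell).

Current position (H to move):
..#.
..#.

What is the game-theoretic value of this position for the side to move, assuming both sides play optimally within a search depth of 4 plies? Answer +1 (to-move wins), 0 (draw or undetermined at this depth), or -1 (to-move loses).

value(..#./..#., H) = +1

[..#./..#.] H move#1: H00:+1/###./..#.*, H10:+1/..#./###.
[###./..#.] V move#2: V03:-1/####/..##*
[####/..##] H move#3: H10:+1/####/####*
[####/####] end (terminal -1, V#4); searched ..#./..#. to 4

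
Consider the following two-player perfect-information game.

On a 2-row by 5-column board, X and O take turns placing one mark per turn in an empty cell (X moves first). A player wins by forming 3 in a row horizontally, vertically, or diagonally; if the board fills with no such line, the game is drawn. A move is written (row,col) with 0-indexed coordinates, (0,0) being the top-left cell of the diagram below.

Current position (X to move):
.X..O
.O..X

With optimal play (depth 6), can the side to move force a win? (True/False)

X winning at [.X..O/.O..X]: True

p1 X@[.X..O/.O..X]: (0,0)[XX..O/.O..X]-1 (0,2)[.XX.O/.O..X]+1* (0,3)[.X.XO/.O..X]+0 (1,0)[.X..O/XO..X]+0 (1,2)[.X..O/.OX.X]+1 (1,3)[.X..O/.O.XX]+0
p2 O@[.XX.O/.O..X]: (0,0)[OXX.O/.O..X]-1* (0,3)[.XXOO/.O..X]-1 (1,0)[.XX.O/OO..X]-1 (1,2)[.XX.O/.OO.X]-1 (1,3)[.XX.O/.O.OX]-1
p3 X@[OXX.O/.O..X]: (0,3)[OXXXO/.O..X]+1* (1,0)[OXX.O/XO..X]+0 (1,2)[OXX.O/.OX.X]+1 (1,3)[OXX.O/.O.XX]+1
p4 O@[OXXXO/.O..X] terminal -1; root [.X..O/.O..X] d6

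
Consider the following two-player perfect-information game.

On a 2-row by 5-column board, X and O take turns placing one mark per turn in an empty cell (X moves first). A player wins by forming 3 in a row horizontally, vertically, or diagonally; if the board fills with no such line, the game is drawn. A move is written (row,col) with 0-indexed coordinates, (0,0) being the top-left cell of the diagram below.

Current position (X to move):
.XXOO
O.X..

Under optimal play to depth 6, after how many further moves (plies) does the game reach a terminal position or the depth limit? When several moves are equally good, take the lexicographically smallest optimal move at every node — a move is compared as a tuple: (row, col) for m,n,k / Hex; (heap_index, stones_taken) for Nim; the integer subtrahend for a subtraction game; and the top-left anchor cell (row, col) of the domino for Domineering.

p1 X@[.XXOO/O.X..]: (0,0)[XXXOO/O.X..]+1* (1,1)[.XXOO/OXX..]+1 (1,3)[.XXOO/O.XX.]+1 (1,4)[.XXOO/O.X.X]+1
p2 O@[XXXOO/O.X..] terminal -1; root [.XXOO/O.X..] d6

PV length from [.XXOO/O.X..]: 1 ply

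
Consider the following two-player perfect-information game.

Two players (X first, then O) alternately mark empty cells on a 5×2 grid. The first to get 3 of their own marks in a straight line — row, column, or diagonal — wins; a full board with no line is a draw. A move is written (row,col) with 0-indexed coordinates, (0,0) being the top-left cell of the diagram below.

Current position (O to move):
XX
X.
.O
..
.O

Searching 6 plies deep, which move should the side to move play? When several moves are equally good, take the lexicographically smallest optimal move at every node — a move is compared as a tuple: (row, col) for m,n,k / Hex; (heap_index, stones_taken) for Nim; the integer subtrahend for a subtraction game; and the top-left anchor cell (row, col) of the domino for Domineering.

O's best at [XX/X./.O/../.O]: (3,1)

ply 1, O at XX/X./.O/../.O | (1,1)=-1→XX/XO/.O/../.O; (2,0)=+0→XX/X./OO/../.O; (3,0)=-1→XX/X./.O/O./.O; (3,1)=+1→XX/X./.O/.O/.O*; (4,0)=-1→XX/X./.O/../OO
ply 2: XX/X./.O/.O/.O is terminal -1 (X); from XX/X./.O/../.O depth 6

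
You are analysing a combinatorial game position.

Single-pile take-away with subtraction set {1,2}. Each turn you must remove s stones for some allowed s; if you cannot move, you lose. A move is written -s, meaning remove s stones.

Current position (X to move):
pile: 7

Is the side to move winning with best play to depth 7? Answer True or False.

ply 1, X at 7 | -1=+1→6*; -2=-1→5
ply 2, O at 6 | -1=-1→5*; -2=-1→4
ply 3, X at 5 | -1=-1→4; -2=+1→3*
ply 4, O at 3 | -1=-1→2*; -2=-1→1
ply 5, X at 2 | -1=-1→1; -2=+1→0*
ply 6: 0 is terminal -1 (O); from 7 depth 7

X winning at [7]: True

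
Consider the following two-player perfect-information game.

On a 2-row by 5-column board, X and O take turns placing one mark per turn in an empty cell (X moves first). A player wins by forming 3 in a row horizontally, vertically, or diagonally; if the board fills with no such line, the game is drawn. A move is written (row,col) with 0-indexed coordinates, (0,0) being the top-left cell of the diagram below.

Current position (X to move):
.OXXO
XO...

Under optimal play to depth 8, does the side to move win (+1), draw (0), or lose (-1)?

p1 X@[.OXXO/XO...]: (0,0)[XOXXO/XO...]+0* (1,2)[.OXXO/XOX..]+0 (1,3)[.OXXO/XO.X.]+0 (1,4)[.OXXO/XO..X]+0
p2 O@[XOXXO/XO...]: (1,2)[XOXXO/XOO..]+0* (1,3)[XOXXO/XO.O.]+0 (1,4)[XOXXO/XO..O]+0
p3 X@[XOXXO/XOO..]: (1,3)[XOXXO/XOOX.]+0* (1,4)[XOXXO/XOO.X]-1
p4 O@[XOXXO/XOOX.]: (1,4)[XOXXO/XOOXO]+0*
p5 X@[XOXXO/XOOXO] terminal +0; root [.OXXO/XO...] d8

value(.OXXO/XO..., X) = 0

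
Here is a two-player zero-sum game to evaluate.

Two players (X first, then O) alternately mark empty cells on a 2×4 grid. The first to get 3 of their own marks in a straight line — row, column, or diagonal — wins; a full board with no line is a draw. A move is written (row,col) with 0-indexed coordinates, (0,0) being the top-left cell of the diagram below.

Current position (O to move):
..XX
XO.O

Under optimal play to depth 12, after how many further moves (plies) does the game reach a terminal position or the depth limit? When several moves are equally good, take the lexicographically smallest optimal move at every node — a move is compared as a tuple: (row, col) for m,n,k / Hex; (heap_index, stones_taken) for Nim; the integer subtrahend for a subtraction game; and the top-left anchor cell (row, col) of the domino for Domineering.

p1 O@[..XX/XO.O]: (0,0)[O.XX/XO.O]-1 (0,1)[.OXX/XO.O]+0 (1,2)[..XX/XOOO]+1*
p2 X@[..XX/XOOO] terminal -1; root [..XX/XO.O] d12

PV length from [..XX/XO.O]: 1 ply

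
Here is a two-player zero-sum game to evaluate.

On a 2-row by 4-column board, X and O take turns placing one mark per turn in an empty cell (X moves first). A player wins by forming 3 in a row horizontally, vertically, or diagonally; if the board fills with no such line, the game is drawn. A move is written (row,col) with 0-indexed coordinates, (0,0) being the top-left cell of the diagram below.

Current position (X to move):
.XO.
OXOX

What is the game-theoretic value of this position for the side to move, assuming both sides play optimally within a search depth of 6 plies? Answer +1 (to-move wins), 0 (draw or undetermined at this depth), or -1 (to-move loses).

value(.XO./OXOX, X) = 0

ply 1, X at .XO./OXOX | (0,0)=+0→XXO./OXOX*; (0,3)=+0→.XOX/OXOX
ply 2, O at XXO./OXOX | (0,3)=+0→XXOO/OXOX*
ply 3: XXOO/OXOX is terminal +0 (X); from .XO./OXOX depth 6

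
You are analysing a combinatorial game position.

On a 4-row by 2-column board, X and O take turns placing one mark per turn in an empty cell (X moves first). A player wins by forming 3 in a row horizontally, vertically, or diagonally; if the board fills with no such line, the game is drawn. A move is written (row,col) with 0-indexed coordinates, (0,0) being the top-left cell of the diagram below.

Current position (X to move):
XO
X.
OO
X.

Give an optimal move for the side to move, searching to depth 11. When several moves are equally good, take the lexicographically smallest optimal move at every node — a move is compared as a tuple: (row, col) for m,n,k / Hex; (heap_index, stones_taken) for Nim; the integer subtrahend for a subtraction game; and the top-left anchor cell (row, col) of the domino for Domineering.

X's best at [XO/X./OO/X.]: (1,1)

[XO/X./OO/X.] X move#1: (1,1):+0/XO/XX/OO/X.*, (3,1):-1/XO/X./OO/XX
[XO/XX/OO/X.] O move#2: (3,1):+0/XO/XX/OO/XO*
[XO/XX/OO/XO] end (terminal +0, X#3); searched XO/X./OO/X. to 11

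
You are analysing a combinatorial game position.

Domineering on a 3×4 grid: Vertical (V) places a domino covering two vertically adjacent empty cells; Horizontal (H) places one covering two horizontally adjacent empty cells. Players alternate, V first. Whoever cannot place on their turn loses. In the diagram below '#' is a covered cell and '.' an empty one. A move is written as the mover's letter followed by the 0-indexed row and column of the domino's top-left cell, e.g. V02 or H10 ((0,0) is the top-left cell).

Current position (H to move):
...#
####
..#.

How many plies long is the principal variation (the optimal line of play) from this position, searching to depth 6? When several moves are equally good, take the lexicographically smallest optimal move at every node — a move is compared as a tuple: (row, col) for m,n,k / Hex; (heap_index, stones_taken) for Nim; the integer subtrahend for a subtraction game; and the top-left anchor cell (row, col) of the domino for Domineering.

PV length from [...#/####/..#.]: 1 ply

[...#/####/..#.] H move#1: H00:+1/##.#/####/..#.*, H01:+1/.###/####/..#., H20:+1/...#/####/###.
[##.#/####/..#.] end (terminal -1, V#2); searched ...#/####/..#. to 6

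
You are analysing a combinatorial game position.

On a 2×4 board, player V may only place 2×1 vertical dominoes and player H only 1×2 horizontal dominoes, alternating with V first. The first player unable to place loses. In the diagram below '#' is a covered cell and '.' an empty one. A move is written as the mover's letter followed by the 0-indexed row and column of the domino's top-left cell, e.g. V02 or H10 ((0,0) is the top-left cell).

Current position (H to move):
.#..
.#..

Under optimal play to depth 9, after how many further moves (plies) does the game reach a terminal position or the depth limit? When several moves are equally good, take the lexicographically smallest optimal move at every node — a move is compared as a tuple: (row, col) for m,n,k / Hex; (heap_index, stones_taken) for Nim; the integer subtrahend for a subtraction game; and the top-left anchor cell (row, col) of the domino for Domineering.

PV length from [.#../.#..]: 3 plies

p1 H@[.#../.#..]: H02[.###/.#..]+1* H12[.#../.###]+1
p2 V@[.###/.#..]: V00[####/##..]-1*
p3 H@[####/##..]: H12[####/####]+1*
p4 V@[####/####] terminal -1; root [.#../.#..] d9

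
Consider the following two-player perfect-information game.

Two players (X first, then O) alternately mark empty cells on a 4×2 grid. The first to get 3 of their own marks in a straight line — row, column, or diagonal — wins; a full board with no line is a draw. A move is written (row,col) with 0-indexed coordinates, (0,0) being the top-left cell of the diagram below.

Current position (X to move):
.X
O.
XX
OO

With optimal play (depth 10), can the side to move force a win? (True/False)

X winning at [.X/O./XX/OO]: True

[.X/O./XX/OO] X move#1: (0,0):+0/XX/O./XX/OO, (1,1):+1/.X/OX/XX/OO*
[.X/OX/XX/OO] end (terminal -1, O#2); searched .X/O./XX/OO to 10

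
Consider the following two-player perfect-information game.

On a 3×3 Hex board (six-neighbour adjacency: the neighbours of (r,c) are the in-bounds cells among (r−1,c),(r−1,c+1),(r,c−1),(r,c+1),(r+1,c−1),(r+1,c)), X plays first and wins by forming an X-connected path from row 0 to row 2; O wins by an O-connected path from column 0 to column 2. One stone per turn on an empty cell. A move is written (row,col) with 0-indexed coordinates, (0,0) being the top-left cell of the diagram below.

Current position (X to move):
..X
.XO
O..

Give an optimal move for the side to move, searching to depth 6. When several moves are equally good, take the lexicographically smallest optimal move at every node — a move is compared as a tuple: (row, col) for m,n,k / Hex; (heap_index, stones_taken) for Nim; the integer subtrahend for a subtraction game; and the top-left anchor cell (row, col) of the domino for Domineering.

X's best at [..X/.XO/O..]: (2,1)

ply 1, X at ..X/.XO/O.. | (0,0)=-1→X.X/.XO/O..; (0,1)=-1→.XX/.XO/O..; (1,0)=-1→..X/XXO/O..; (2,1)=+1→..X/.XO/OX.*; (2,2)=-1→..X/.XO/O.X
ply 2: ..X/.XO/OX. is terminal -1 (O); from ..X/.XO/O.. depth 6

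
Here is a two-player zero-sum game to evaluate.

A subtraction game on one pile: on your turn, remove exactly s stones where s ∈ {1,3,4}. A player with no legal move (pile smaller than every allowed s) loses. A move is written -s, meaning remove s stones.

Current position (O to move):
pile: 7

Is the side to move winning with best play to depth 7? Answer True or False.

p1 O@[7]: -1[6]-1* -3[4]-1 -4[3]-1
p2 X@[6]: -1[5]-1 -3[3]-1 -4[2]+1*
p3 O@[2]: -1[1]-1*
p4 X@[1]: -1[0]+1*
p5 O@[0] terminal -1; root [7] d7

O winning at [7]: False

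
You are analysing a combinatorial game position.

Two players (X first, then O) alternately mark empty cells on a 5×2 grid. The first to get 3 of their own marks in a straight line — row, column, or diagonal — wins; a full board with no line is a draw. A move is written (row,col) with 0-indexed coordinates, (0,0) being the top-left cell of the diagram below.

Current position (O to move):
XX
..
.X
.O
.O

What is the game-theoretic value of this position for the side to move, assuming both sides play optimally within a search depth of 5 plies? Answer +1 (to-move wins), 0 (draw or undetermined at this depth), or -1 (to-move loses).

value(XX/../.X/.O/.O, O) = 0

ply 1, O at XX/../.X/.O/.O | (1,0)=-1→XX/O./.X/.O/.O; (1,1)=+0→XX/.O/.X/.O/.O*; (2,0)=-1→XX/../OX/.O/.O; (3,0)=-1→XX/../.X/OO/.O; (4,0)=-1→XX/../.X/.O/OO
ply 2, X at XX/.O/.X/.O/.O | (1,0)=+0→XX/XO/.X/.O/.O*; (2,0)=+0→XX/.O/XX/.O/.O; (3,0)=+0→XX/.O/.X/XO/.O; (4,0)=+0→XX/.O/.X/.O/XO
ply 3, O at XX/XO/.X/.O/.O | (2,0)=+0→XX/XO/OX/.O/.O*; (3,0)=-1→XX/XO/.X/OO/.O; (4,0)=-1→XX/XO/.X/.O/OO
ply 4, X at XX/XO/OX/.O/.O | (3,0)=+0→XX/XO/OX/XO/.O*; (4,0)=+0→XX/XO/OX/.O/XO
ply 5, O at XX/XO/OX/XO/.O | (4,0)=+0→XX/XO/OX/XO/OO*
ply 6: XX/XO/OX/XO/OO is terminal +0 (X); from XX/../.X/.O/.O depth 5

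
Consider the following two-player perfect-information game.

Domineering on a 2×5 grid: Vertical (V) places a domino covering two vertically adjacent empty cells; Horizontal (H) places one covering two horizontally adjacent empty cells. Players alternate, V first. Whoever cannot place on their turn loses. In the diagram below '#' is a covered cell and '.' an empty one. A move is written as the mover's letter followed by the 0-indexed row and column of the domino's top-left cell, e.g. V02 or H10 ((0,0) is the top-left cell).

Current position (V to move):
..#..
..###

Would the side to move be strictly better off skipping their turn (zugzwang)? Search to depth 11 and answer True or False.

zugzwang(..#../..###, V) = False

p1 V@[..#../..###]: V00[#.#../#.###]+1* V01[.##../.####]+1
p2 H@[#.#../#.###]: H03[#.###/#.###]-1*
p3 V@[#.###/#.###]: V01[#####/#####]+1*
p4 H@[#####/#####] terminal -1; root [..#../..###] d11
pass branch (H moves first from the same position):
  | p1 H@[..#../..###]: H00[###../..###]+1* H03[..###/..###]-1 H10[..#../#####]+1
  | p2 V@[###../..###] terminal -1; root [..#../..###] d11
V moving scores +1; V passing scores -1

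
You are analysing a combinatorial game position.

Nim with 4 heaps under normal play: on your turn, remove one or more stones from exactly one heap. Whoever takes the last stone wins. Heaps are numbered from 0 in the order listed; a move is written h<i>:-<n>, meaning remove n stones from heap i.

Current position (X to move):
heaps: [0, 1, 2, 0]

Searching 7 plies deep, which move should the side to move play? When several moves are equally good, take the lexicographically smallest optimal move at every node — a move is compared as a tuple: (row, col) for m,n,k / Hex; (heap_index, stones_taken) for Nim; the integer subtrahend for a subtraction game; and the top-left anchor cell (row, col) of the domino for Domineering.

[(0,1,2,0)] X move#1: h1:-1:-1/(0,0,2,0), h2:-1:+1/(0,1,1,0)*, h2:-2:-1/(0,1,0,0)
[(0,1,1,0)] O move#2: h1:-1:-1/(0,0,1,0)*, h2:-1:-1/(0,1,0,0)
[(0,0,1,0)] X move#3: h2:-1:+1/(0,0,0,0)*
[(0,0,0,0)] end (terminal -1, O#4); searched (0,1,2,0) to 7

X's best at [(0,1,2,0)]: h2:-1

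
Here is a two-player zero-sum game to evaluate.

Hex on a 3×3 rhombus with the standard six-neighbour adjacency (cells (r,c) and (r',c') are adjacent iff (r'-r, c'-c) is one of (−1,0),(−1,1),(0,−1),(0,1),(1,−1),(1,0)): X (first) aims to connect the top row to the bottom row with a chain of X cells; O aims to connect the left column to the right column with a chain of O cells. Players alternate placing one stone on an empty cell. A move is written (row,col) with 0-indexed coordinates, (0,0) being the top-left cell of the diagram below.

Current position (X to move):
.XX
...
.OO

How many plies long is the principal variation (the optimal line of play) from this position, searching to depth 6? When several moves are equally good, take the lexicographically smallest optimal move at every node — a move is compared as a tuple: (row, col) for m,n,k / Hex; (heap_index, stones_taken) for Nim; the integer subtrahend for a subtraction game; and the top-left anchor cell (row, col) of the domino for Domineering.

p1 X@[.XX/.../.OO]: (0,0)[XXX/.../.OO]-1 (1,0)[.XX/X../.OO]-1 (1,1)[.XX/.X./.OO]-1 (1,2)[.XX/..X/.OO]-1 (2,0)[.XX/.../XOO]+1*
p2 O@[.XX/.../XOO]: (0,0)[OXX/.../XOO]-1* (1,0)[.XX/O../XOO]-1 (1,1)[.XX/.O./XOO]-1 (1,2)[.XX/..O/XOO]-1
p3 X@[OXX/.../XOO]: (1,0)[OXX/X../XOO]+1* (1,1)[OXX/.X./XOO]+1 (1,2)[OXX/..X/XOO]+1
p4 O@[OXX/X../XOO] terminal -1; root [.XX/.../.OO] d6

PV length from [.XX/.../.OO]: 3 plies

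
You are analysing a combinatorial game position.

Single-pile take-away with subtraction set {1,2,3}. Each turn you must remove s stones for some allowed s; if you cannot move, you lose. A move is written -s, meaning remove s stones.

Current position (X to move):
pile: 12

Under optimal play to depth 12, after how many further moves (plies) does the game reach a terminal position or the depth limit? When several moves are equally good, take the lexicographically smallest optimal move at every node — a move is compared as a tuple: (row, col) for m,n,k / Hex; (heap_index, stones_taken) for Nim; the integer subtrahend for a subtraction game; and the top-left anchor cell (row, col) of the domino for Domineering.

p1 X@[12]: -1[11]-1* -2[10]-1 -3[9]-1
p2 O@[11]: -1[10]-1 -2[9]-1 -3[8]+1*
p3 X@[8]: -1[7]-1* -2[6]-1 -3[5]-1
p4 O@[7]: -1[6]-1 -2[5]-1 -3[4]+1*
p5 X@[4]: -1[3]-1* -2[2]-1 -3[1]-1
p6 O@[3]: -1[2]-1 -2[1]-1 -3[0]+1*
p7 X@[0] terminal -1; root [12] d12

PV length from [12]: 6 plies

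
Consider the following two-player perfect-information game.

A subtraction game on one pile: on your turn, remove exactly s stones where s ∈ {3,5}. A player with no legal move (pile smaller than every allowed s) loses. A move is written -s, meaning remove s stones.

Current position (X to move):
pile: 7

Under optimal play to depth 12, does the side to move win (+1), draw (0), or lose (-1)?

value(7, X) = +1

[7] X move#1: -3:-1/4, -5:+1/2*
[2] end (terminal -1, O#2); searched 7 to 12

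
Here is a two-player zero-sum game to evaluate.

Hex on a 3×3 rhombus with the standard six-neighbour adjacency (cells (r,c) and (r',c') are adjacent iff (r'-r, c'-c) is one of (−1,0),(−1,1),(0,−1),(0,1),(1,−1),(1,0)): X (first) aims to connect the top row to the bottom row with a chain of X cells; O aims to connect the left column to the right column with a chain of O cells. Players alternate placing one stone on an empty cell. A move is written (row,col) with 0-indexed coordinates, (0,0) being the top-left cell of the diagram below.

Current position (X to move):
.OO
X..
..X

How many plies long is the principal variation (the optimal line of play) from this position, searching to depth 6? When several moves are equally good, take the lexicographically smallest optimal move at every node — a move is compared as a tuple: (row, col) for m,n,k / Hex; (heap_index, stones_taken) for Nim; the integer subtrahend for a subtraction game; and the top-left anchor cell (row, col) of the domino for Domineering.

PV length from [.OO/X../..X]: 3 plies

[.OO/X../..X] X move#1: (0,0):+1/XOO/X../..X*, (1,1):-1/.OO/XX./..X, (1,2):-1/.OO/X.X/..X, (2,0):-1/.OO/X../X.X, (2,1):-1/.OO/X../.XX
[XOO/X../..X] O move#2: (1,1):-1/XOO/XO./..X*, (1,2):-1/XOO/X.O/..X, (2,0):-1/XOO/X../O.X, (2,1):-1/XOO/X../.OX
[XOO/XO./..X] X move#3: (1,2):-1/XOO/XOX/..X, (2,0):+1/XOO/XO./X.X*, (2,1):-1/XOO/XO./.XX
[XOO/XO./X.X] end (terminal -1, O#4); searched .OO/X../..X to 6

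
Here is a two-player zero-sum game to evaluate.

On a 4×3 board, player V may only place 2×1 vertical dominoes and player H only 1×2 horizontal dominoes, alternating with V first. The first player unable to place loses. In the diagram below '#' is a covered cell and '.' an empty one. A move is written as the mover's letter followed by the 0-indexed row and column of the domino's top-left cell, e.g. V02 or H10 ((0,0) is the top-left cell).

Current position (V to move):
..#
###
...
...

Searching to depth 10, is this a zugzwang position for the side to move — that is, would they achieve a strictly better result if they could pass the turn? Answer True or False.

zugzwang(..#/###/.../..., V) = False

ply 1, V at ..#/###/.../... | V20=-1→..#/###/#../#..; V21=+1→..#/###/.#./.#.*; V22=-1→..#/###/..#/..#
ply 2, H at ..#/###/.#./.#. | H00=-1→###/###/.#./.#.*
ply 3, V at ###/###/.#./.#. | V20=+1→###/###/##./##.*; V22=+1→###/###/.##/.##
ply 4: ###/###/##./##. is terminal -1 (H); from ..#/###/.../... depth 10
pass branch (H moves first from the same position):
  | ply 1, H at ..#/###/.../... | H00=-1→###/###/.../...; H20=+1→..#/###/##./...*; H21=+1→..#/###/.##/...; H30=+1→..#/###/.../##.; H31=+1→..#/###/.../.##
  | ply 2, V at ..#/###/##./... | V22=-1→..#/###/###/..#*
  | ply 3, H at ..#/###/###/..# | H00=+1→###/###/###/..#*; H30=+1→..#/###/###/###
  | ply 4: ###/###/###/..# is terminal -1 (V); from ..#/###/.../... depth 10
V moving scores +1; V passing scores -1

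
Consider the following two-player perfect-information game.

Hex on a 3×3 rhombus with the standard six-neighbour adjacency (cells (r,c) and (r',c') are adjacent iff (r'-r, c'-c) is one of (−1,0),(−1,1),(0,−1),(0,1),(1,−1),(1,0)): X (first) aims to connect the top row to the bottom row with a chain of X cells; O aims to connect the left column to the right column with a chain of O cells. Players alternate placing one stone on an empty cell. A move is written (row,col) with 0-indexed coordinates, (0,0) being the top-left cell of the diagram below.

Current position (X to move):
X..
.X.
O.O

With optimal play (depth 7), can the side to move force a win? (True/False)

X winning at [X../.X./O.O]: True

[X../.X./O.O] X move#1: (0,1):-1/XX./.X./O.O, (0,2):-1/X.X/.X./O.O, (1,0):-1/X../XX./O.O, (1,2):-1/X../.XX/O.O, (2,1):+1/X../.X./OXO*
[X../.X./OXO] O move#2: (0,1):-1/XO./.X./OXO*, (0,2):-1/X.O/.X./OXO, (1,0):-1/X../OX./OXO, (1,2):-1/X../.XO/OXO
[XO./.X./OXO] X move#3: (0,2):+1/XOX/.X./OXO*, (1,0):+1/XO./XX./OXO, (1,2):+1/XO./.XX/OXO
[XOX/.X./OXO] end (terminal -1, O#4); searched X../.X./O.O to 7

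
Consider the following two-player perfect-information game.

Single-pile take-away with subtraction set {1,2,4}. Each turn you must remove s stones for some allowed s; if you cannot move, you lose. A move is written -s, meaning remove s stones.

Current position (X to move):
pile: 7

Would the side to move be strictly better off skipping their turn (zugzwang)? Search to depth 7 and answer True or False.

zugzwang(7, X) = False

p1 X@[7]: -1[6]+1* -2[5]-1 -4[3]+1
p2 O@[6]: -1[5]-1* -2[4]-1 -4[2]-1
p3 X@[5]: -1[4]-1 -2[3]+1* -4[1]-1
p4 O@[3]: -1[2]-1* -2[1]-1
p5 X@[2]: -1[1]-1 -2[0]+1*
p6 O@[0] terminal -1; root [7] d7
suppose X passes — search the same position with O to move:
pass> p1 O@[7]: -1[6]+1* -2[5]-1 -4[3]+1
pass> p2 X@[6]: -1[5]-1* -2[4]-1 -4[2]-1
pass> p3 O@[5]: -1[4]-1 -2[3]+1* -4[1]-1
pass> p4 X@[3]: -1[2]-1* -2[1]-1
pass> p5 O@[2]: -1[1]-1 -2[0]+1*
pass> p6 X@[0] terminal -1; root [7] d7
for X: play +1, pass -1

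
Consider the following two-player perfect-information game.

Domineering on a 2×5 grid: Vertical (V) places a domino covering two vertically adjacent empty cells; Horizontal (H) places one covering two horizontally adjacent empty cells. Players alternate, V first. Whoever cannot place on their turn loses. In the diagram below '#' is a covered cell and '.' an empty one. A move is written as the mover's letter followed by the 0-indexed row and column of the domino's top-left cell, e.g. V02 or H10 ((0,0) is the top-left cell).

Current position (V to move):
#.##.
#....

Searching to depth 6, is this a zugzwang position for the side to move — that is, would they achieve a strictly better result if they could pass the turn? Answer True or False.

p1 V@[#.##./#....]: V01[####./##...]-1* V04[#.###/#...#]-1
p2 H@[####./##...]: H12[####./####.]-1 H13[####./##.##]+1*
p3 V@[####./##.##] terminal -1; root [#.##./#....] d6
pass branch (H moves first from the same position):
  | p1 H@[#.##./#....]: H11[#.##./###..]-1* H12[#.##./#.##.]-1 H13[#.##./#..##]-1
  | p2 V@[#.##./###..]: V04[#.###/###.#]+1*
  | p3 H@[#.###/###.#] terminal -1; root [#.##./#....] d6
V moving scores -1; V passing scores +1

zugzwang(#.##./#...., V) = True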